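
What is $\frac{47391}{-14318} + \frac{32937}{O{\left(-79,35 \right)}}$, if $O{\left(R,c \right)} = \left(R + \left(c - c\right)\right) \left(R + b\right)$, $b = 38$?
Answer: $\frac{318092517}{46376002} \approx 6.859$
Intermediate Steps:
$O{\left(R,c \right)} = R \left(38 + R\right)$ ($O{\left(R,c \right)} = \left(R + \left(c - c\right)\right) \left(R + 38\right) = \left(R + 0\right) \left(38 + R\right) = R \left(38 + R\right)$)
$\frac{47391}{-14318} + \frac{32937}{O{\left(-79,35 \right)}} = \frac{47391}{-14318} + \frac{32937}{\left(-79\right) \left(38 - 79\right)} = 47391 \left(- \frac{1}{14318}\right) + \frac{32937}{\left(-79\right) \left(-41\right)} = - \frac{47391}{14318} + \frac{32937}{3239} = \frac{318092517}{46376002}$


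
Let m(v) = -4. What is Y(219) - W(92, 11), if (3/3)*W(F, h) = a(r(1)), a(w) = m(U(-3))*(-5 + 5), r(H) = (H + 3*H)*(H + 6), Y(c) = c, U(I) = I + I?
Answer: 219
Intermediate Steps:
U(I) = 2*I
r(H) = 4*H*(6 + H) (r(H) = (4*H)*(6 + H) = 4*H*(6 + H))
a(w) = 0 (a(w) = -4*(-5 + 5) = -4*0 = 0)
W(F, h) = 0
Y(219) - W(92, 11) = 219 - 1*0 = 219 + 0 = 219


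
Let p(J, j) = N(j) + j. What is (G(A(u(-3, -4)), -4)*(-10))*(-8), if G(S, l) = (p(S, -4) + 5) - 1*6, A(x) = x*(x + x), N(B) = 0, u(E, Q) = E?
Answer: -400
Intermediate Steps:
p(J, j) = j (p(J, j) = 0 + j = j)
A(x) = 2*x² (A(x) = x*(2*x) = 2*x²)
G(S, l) = -5 (G(S, l) = (-4 + 5) - 1*6 = 1 - 6 = -5)
(G(A(u(-3, -4)), -4)*(-10))*(-8) = -5*(-10)*(-8) = 50*(-8) = -400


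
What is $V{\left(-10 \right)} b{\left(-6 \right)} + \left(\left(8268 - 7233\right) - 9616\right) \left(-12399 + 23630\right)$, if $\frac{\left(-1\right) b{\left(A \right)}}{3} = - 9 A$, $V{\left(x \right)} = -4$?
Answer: $-96372563$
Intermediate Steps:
$b{\left(A \right)} = 27 A$ ($b{\left(A \right)} = - 3 \left(- 9 A\right) = 27 A$)
$V{\left(-10 \right)} b{\left(-6 \right)} + \left(\left(8268 - 7233\right) - 9616\right) \left(-12399 + 23630\right) = - 4 \cdot 27 \left(-6\right) + \left(\left(8268 - 7233\right) - 9616\right) \left(-12399 + 23630\right) = \left(-4\right) \left(-162\right) + \left(1035 - 9616\right) 11231 = 648 - 96373211 = -96372563$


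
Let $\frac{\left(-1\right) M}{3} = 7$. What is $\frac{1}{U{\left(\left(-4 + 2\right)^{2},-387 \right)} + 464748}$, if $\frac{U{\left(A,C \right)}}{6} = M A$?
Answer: $\frac{1}{464244} \approx 2.154 \cdot 10^{-6}$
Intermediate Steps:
$M = -21$ ($M = \left(-3\right) 7 = -21$)
$U{\left(A,C \right)} = - 126 A$ ($U{\left(A,C \right)} = 6 \left(- 21 A\right) = - 126 A$)
$\frac{1}{U{\left(\left(-4 + 2\right)^{2},-387 \right)} + 464748} = \frac{1}{- 126 \left(-4 + 2\right)^{2} + 464748} = \frac{1}{- 126 \left(-2\right)^{2} + 464748} = \frac{1}{\left(-126\right) 4 + 464748} = \frac{1}{-504 + 464748} = \frac{1}{464244}$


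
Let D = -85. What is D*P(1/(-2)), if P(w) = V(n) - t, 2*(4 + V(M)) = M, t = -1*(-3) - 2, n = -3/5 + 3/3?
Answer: 408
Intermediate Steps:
n = 2/5 (n = -3*1/5 + 3*(1/3) = -3/5 + 1 = 2/5 ≈ 0.40000)
t = 1 (t = 3 - 2 = 1)
V(M) = -4 + M/2
P(w) = -24/5 (P(w) = (-4 + (1/2)*(2/5)) - 1*1 = (-4 + 1/5) - 1 = -19/5 - 1 = -24/5)
D*P(1/(-2)) = -85*(-24/5) = 408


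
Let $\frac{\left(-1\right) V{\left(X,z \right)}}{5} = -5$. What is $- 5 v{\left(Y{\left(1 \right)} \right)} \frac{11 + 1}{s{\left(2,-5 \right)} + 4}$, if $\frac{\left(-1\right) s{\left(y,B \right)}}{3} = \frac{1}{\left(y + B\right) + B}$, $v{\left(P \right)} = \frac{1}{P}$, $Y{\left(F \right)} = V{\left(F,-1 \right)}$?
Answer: $- \frac{96}{175} \approx -0.54857$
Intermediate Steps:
$V{\left(X,z \right)} = 25$ ($V{\left(X,z \right)} = \left(-5\right) \left(-5\right) = 25$)
$Y{\left(F \right)} = 25$
$s{\left(y,B \right)} = - \frac{3}{y + 2 B}$ ($s{\left(y,B \right)} = - \frac{3}{\left(y + B\right) + B} = - \frac{3}{\left(B + y\right) + B} = - \frac{3}{y + 2 B}$)
$- 5 v{\left(Y{\left(1 \right)} \right)} \frac{11 + 1}{s{\left(2,-5 \right)} + 4} = - \frac{5}{25} \frac{11 + 1}{- \frac{3}{2 + 2 \left(-5\right)} + 4} = \left(-5\right) \frac{1}{25} \frac{12}{- \frac{3}{2 - 10} + 4} = - \frac{12 \frac{1}{- \frac{3}{-8} + 4}}{5} = - \frac{12 \frac{1}{\left(-3\right) \left(- \frac{1}{8}\right) + 4}}{5} = - \frac{12 \frac{1}{\frac{3}{8} + 4}}{5} = - \frac{12 \frac{1}{\frac{35}{8}}}{5} = - \frac{12 \cdot \frac{8}{35}}{5} = \left(- \frac{1}{5}\right) \frac{96}{35} = - \frac{96}{175}$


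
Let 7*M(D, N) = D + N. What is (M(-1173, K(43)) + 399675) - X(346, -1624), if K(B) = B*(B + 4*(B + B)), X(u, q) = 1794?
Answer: 2800635/7 ≈ 4.0009e+5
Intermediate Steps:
K(B) = 9*B² (K(B) = B*(B + 4*(2*B)) = B*(B + 8*B) = B*(9*B) = 9*B²)
M(D, N) = D/7 + N/7 (M(D, N) = (D + N)/7 = D/7 + N/7)
(M(-1173, K(43)) + 399675) - X(346, -1624) = (((⅐)*(-1173) + (9*43²)/7) + 399675) - 1*1794 = ((-1173/7 + (9*1849)/7) + 399675) - 1794 = ((-1173/7 + (⅐)*16641) + 399675) - 1794 = ((-1173/7 + 16641/7) + 399675) - 1794 = (15468/7 + 399675) - 1794 = 2813193/7 - 1794 = 2800635/7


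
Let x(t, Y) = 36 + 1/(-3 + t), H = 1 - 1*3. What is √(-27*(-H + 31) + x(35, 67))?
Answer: I*√54718/8 ≈ 29.24*I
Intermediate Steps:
H = -2 (H = 1 - 3 = -2)
√(-27*(-H + 31) + x(35, 67)) = √(-27*(-1*(-2) + 31) + (-107 + 36*35)/(-3 + 35)) = √(-27*(2 + 31) + (-107 + 1260)/32) = √(-27*33 + (1/32)*1153) = √(-891 + 1153/32) = √(-27359/32) = I*√54718/8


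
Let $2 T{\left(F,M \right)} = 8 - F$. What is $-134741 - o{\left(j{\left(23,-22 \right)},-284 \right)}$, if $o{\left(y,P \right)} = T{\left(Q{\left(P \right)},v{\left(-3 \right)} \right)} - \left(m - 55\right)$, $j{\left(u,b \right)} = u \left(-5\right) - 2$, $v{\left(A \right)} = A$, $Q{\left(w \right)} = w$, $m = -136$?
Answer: $-135078$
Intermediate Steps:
$T{\left(F,M \right)} = 4 - \frac{F}{2}$ ($T{\left(F,M \right)} = \frac{8 - F}{2} = 4 - \frac{F}{2}$)
$j{\left(u,b \right)} = -2 - 5 u$ ($j{\left(u,b \right)} = - 5 u - 2 = -2 - 5 u$)
$o{\left(y,P \right)} = 195 - \frac{P}{2}$ ($o{\left(y,P \right)} = \left(4 - \frac{P}{2}\right) - \left(-136 - 55\right) = \left(4 - \frac{P}{2}\right) - -191 = \left(4 - \frac{P}{2}\right) + 191 = 195 - \frac{P}{2}$)
$-134741 - o{\left(j{\left(23,-22 \right)},-284 \right)} = -134741 - \left(195 - -142\right) = -134741 - \left(195 + 142\right) = -134741 - 337 = -135078$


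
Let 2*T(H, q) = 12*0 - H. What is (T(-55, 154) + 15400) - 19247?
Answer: -7639/2 ≈ -3819.5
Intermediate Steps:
T(H, q) = -H/2 (T(H, q) = (12*0 - H)/2 = (0 - H)/2 = (-H)/2 = -H/2)
(T(-55, 154) + 15400) - 19247 = (-1/2*(-55) + 15400) - 19247 = (55/2 + 15400) - 19247 = 30855/2 - 19247 = -7639/2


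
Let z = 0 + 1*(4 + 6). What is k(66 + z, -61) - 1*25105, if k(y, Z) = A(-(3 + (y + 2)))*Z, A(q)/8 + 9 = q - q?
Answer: -20713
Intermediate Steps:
A(q) = -72 (A(q) = -72 + 8*(q - q) = -72 + 8*0 = -72 + 0 = -72)
z = 10 (z = 0 + 1*10 = 0 + 10 = 10)
k(y, Z) = -72*Z
k(66 + z, -61) - 1*25105 = -72*(-61) - 1*25105 = 4392 - 25105 = -20713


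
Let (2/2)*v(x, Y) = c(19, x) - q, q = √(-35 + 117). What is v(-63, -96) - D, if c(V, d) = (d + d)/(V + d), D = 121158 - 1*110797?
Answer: -227879/22 - √82 ≈ -10367.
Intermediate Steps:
D = 10361 (D = 121158 - 110797 = 10361)
c(V, d) = 2*d/(V + d) (c(V, d) = (2*d)/(V + d) = 2*d/(V + d))
q = √82 ≈ 9.0554
v(x, Y) = -√82 + 2*x/(19 + x) (v(x, Y) = 2*x/(19 + x) - √82 = -√82 + 2*x/(19 + x))
v(-63, -96) - D = (2*(-63) - √82*(19 - 63))/(19 - 63) - 1*10361 = (-126 - 1*√82*(-44))/(-44) - 10361 = -(-126 + 44*√82)/44 - 10361 = (63/22 - √82) - 10361 = -227879/22 - √82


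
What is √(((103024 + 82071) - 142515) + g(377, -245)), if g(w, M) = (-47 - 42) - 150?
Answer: √42341 ≈ 205.77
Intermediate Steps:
g(w, M) = -239 (g(w, M) = -89 - 150 = -239)
√(((103024 + 82071) - 142515) + g(377, -245)) = √(((103024 + 82071) - 142515) - 239) = √((185095 - 142515) - 239) = √(42580 - 239) = √42341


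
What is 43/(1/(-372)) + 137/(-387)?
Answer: -6190589/387 ≈ -15996.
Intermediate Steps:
43/(1/(-372)) + 137/(-387) = 43/(-1/372) + 137*(-1/387) = 43*(-372) - 137/387 = -15996 - 137/387 = -6190589/387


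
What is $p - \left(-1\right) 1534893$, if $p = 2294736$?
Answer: $3829629$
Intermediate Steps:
$p - \left(-1\right) 1534893 = 2294736 - \left(-1\right) 1534893 = 2294736 - -1534893 = 2294736 + 1534893 = 3829629$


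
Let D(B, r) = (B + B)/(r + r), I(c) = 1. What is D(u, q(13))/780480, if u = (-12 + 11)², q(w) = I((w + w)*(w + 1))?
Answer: 1/780480 ≈ 1.2813e-6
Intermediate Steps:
q(w) = 1
u = 1 (u = (-1)² = 1)
D(B, r) = B/r (D(B, r) = (2*B)/((2*r)) = (2*B)*(1/(2*r)) = B/r)
D(u, q(13))/780480 = (1/1)/780480 = (1*1)*(1/780480) = 1*(1/780480) = 1/780480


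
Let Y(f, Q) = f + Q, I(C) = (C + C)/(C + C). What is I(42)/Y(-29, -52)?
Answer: -1/81 ≈ -0.012346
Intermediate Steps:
I(C) = 1 (I(C) = (2*C)/((2*C)) = (2*C)*(1/(2*C)) = 1)
Y(f, Q) = Q + f
I(42)/Y(-29, -52) = 1/(-52 - 29) = 1/(-81) = 1*(-1/81) = -1/81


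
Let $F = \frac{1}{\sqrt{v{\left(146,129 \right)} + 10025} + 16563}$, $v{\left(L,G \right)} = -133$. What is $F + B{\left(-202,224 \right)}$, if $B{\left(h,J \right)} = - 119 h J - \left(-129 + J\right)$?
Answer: $\frac{1477069839307672}{274323077} - \frac{2 \sqrt{2473}}{274323077} \approx 5.3844 \cdot 10^{6}$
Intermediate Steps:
$F = \frac{1}{16563 + 2 \sqrt{2473}}$ ($F = \frac{1}{\sqrt{-133 + 10025} + 16563} = \frac{1}{\sqrt{9892} + 16563} = \frac{1}{2 \sqrt{2473} + 16563} = \frac{1}{16563 + 2 \sqrt{2473}} \approx 6.0015 \cdot 10^{-5}$)
$B{\left(h,J \right)} = 129 - J - 119 J h$ ($B{\left(h,J \right)} = - 119 J h - \left(-129 + J\right) = 129 - J - 119 J h$)
$F + B{\left(-202,224 \right)} = \left(\frac{16563}{274323077} - \frac{2 \sqrt{2473}}{274323077}\right) - \left(95 - 5384512\right) = \left(\frac{16563}{274323077} - \frac{2 \sqrt{2473}}{274323077}\right) + \left(129 - 224 + 5384512\right) = \left(\frac{16563}{274323077} - \frac{2 \sqrt{2473}}{274323077}\right) + 5384417 = \frac{1477069839307672}{274323077} - \frac{2 \sqrt{2473}}{274323077}$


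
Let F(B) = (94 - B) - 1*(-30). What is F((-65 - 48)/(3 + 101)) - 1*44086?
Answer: -4571935/104 ≈ -43961.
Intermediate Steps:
F(B) = 124 - B (F(B) = (94 - B) + 30 = 124 - B)
F((-65 - 48)/(3 + 101)) - 1*44086 = (124 - (-65 - 48)/(3 + 101)) - 1*44086 = (124 - (-113)/104) - 44086 = (124 - 1*(-113/104)) - 44086 = (124 + 113/104) - 44086 = 13009/104 - 44086 = -4571935/104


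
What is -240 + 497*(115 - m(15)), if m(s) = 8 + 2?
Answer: 51945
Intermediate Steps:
m(s) = 10
-240 + 497*(115 - m(15)) = -240 + 497*(115 - 1*10) = -240 + 497*(115 - 10) = -240 + 497*105 = -240 + 52185 = 51945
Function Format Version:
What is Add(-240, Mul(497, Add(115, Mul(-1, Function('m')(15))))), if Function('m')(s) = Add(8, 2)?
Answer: 51945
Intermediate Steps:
Function('m')(s) = 10
Add(-240, Mul(497, Add(115, Mul(-1, Function('m')(15))))) = Add(-240, Mul(497, Add(115, Mul(-1, 10)))) = Add(-240, Mul(497, Add(115, -10))) = Add(-240, Mul(497, 105)) = Add(-240, 52185) = 51945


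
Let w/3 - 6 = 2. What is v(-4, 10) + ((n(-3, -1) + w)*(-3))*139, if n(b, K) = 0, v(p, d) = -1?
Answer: -10009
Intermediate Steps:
w = 24 (w = 18 + 3*2 = 18 + 6 = 24)
v(-4, 10) + ((n(-3, -1) + w)*(-3))*139 = -1 + ((0 + 24)*(-3))*139 = -1 + (24*(-3))*139 = -1 - 72*139 = -1 - 10008 = -10009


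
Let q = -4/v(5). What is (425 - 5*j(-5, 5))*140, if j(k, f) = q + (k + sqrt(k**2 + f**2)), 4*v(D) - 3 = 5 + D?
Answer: 830200/13 - 3500*sqrt(2) ≈ 58912.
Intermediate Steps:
v(D) = 2 + D/4 (v(D) = 3/4 + (5 + D)/4 = 3/4 + (5/4 + D/4) = 2 + D/4)
q = -16/13 (q = -4/(2 + (1/4)*5) = -4/(2 + 5/4) = -4/13/4 = -4*4/13 = -16/13 ≈ -1.2308)
j(k, f) = -16/13 + k + sqrt(f**2 + k**2) (j(k, f) = -16/13 + (k + sqrt(k**2 + f**2)) = -16/13 + (k + sqrt(f**2 + k**2)) = -16/13 + k + sqrt(f**2 + k**2))
(425 - 5*j(-5, 5))*140 = (425 - 5*(-16/13 - 5 + sqrt(5**2 + (-5)**2)))*140 = (425 - 5*(-16/13 - 5 + sqrt(25 + 25)))*140 = (425 - 5*(-16/13 - 5 + sqrt(50)))*140 = (425 - 5*(-16/13 - 5 + 5*sqrt(2)))*140 = (425 - 5*(-81/13 + 5*sqrt(2)))*140 = (425 + (405/13 - 25*sqrt(2)))*140 = (5930/13 - 25*sqrt(2))*140 = 830200/13 - 3500*sqrt(2)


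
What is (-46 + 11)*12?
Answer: -420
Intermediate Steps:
(-46 + 11)*12 = -35*12 = -420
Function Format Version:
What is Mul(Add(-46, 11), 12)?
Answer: -420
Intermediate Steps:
Mul(Add(-46, 11), 12) = Mul(-35, 12) = -420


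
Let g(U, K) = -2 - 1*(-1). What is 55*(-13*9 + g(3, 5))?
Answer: -6490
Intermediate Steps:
g(U, K) = -1 (g(U, K) = -2 + 1 = -1)
55*(-13*9 + g(3, 5)) = 55*(-13*9 - 1) = 55*(-117 - 1) = 55*(-118) = -6490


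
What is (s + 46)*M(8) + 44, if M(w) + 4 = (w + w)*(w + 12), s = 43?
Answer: 28168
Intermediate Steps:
M(w) = -4 + 2*w*(12 + w) (M(w) = -4 + (w + w)*(w + 12) = -4 + (2*w)*(12 + w) = -4 + 2*w*(12 + w))
(s + 46)*M(8) + 44 = (43 + 46)*(-4 + 2*8² + 24*8) + 44 = 89*(-4 + 2*64 + 192) + 44 = 89*(-4 + 128 + 192) + 44 = 89*316 + 44 = 28124 + 44 = 28168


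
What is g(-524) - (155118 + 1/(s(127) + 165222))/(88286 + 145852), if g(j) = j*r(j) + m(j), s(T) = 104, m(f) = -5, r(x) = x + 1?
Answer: 10608086805325967/38709098988 ≈ 2.7405e+5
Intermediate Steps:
r(x) = 1 + x
g(j) = -5 + j*(1 + j) (g(j) = j*(1 + j) - 5 = -5 + j*(1 + j))
g(-524) - (155118 + 1/(s(127) + 165222))/(88286 + 145852) = (-5 - 524*(1 - 524)) - (155118 + 1/(104 + 165222))/(88286 + 145852) = (-5 - 524*(-523)) - (155118 + 1/165326)/234138 = (-5 + 274052) - (155118 + 1/165326)/234138 = 274047 - 25645038469/(165326*234138) = 274047 - 1*25645038469/38709098988 = 274047 - 25645038469/38709098988 = 10608086805325967/38709098988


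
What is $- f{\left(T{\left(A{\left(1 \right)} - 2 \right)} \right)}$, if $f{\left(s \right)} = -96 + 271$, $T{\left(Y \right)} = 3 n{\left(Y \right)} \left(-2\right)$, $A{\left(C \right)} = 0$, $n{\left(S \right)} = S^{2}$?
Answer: $-175$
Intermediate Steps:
$T{\left(Y \right)} = - 6 Y^{2}$ ($T{\left(Y \right)} = 3 Y^{2} \left(-2\right) = - 6 Y^{2}$)
$f{\left(s \right)} = 175$
$- f{\left(T{\left(A{\left(1 \right)} - 2 \right)} \right)} = \left(-1\right) 175 = -175$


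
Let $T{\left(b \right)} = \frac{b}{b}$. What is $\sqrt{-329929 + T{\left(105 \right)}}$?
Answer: $2 i \sqrt{82482} \approx 574.39 i$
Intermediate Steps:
$T{\left(b \right)} = 1$
$\sqrt{-329929 + T{\left(105 \right)}} = \sqrt{-329929 + 1} = \sqrt{-329928} = 2 i \sqrt{82482}$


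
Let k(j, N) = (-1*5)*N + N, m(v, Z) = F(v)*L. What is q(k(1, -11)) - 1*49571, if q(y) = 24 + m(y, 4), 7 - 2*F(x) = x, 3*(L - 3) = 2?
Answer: -297689/6 ≈ -49615.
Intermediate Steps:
L = 11/3 (L = 3 + (⅓)*2 = 3 + ⅔ = 11/3 ≈ 3.6667)
F(x) = 7/2 - x/2
m(v, Z) = 77/6 - 11*v/6 (m(v, Z) = (7/2 - v/2)*(11/3) = 77/6 - 11*v/6)
k(j, N) = -4*N (k(j, N) = -5*N + N = -4*N)
q(y) = 221/6 - 11*y/6 (q(y) = 24 + (77/6 - 11*y/6) = 221/6 - 11*y/6)
q(k(1, -11)) - 1*49571 = (221/6 - (-22)*(-11)/3) - 1*49571 = (221/6 - 11/6*44) - 49571 = (221/6 - 242/3) - 49571 = -263/6 - 49571 = -297689/6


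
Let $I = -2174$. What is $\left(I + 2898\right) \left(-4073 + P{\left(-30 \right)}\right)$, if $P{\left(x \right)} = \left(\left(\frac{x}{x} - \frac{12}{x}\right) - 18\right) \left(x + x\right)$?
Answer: $-2227748$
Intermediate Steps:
$P{\left(x \right)} = 2 x \left(-17 - \frac{12}{x}\right)$ ($P{\left(x \right)} = \left(\left(1 - \frac{12}{x}\right) - 18\right) 2 x = \left(-17 - \frac{12}{x}\right) 2 x = 2 x \left(-17 - \frac{12}{x}\right)$)
$\left(I + 2898\right) \left(-4073 + P{\left(-30 \right)}\right) = \left(-2174 + 2898\right) \left(-4073 - -996\right) = 724 \left(-4073 + \left(-24 + 1020\right)\right) = 724 \left(-4073 + 996\right) = 724 \left(-3077\right) = -2227748$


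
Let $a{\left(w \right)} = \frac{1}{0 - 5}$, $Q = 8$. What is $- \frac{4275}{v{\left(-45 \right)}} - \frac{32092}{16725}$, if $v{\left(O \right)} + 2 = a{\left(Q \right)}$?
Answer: $\frac{357143863}{183975} \approx 1941.3$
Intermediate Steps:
$a{\left(w \right)} = - \frac{1}{5}$ ($a{\left(w \right)} = \frac{1}{-5} = - \frac{1}{5}$)
$v{\left(O \right)} = - \frac{11}{5}$ ($v{\left(O \right)} = -2 - \frac{1}{5} = - \frac{11}{5}$)
$- \frac{4275}{v{\left(-45 \right)}} - \frac{32092}{16725} = - \frac{4275}{- \frac{11}{5}} - \frac{32092}{16725} = \left(-4275\right) \left(- \frac{5}{11}\right) - \frac{32092}{16725} = \frac{21375}{11} - \frac{32092}{16725} = \frac{357143863}{183975}$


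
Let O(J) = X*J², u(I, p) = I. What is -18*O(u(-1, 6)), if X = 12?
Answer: -216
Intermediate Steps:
O(J) = 12*J²
-18*O(u(-1, 6)) = -216*(-1)² = -216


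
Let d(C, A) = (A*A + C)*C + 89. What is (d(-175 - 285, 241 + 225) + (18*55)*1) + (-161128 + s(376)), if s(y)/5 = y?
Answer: -99838329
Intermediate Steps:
s(y) = 5*y
d(C, A) = 89 + C*(C + A²) (d(C, A) = (A² + C)*C + 89 = (C + A²)*C + 89 = C*(C + A²) + 89 = 89 + C*(C + A²))
(d(-175 - 285, 241 + 225) + (18*55)*1) + (-161128 + s(376)) = ((89 + (-175 - 285)² + (-175 - 285)*(241 + 225)²) + (18*55)*1) + (-161128 + 5*376) = ((89 + (-460)² - 460*466²) + 990*1) + (-161128 + 1880) = ((89 + 211600 - 460*217156) + 990) - 159248 = ((89 + 211600 - 99891760) + 990) - 159248 = (-99680071 + 990) - 159248 = -99679081 - 159248 = -99838329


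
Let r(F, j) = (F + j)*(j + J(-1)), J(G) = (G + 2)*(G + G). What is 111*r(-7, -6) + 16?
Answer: 11560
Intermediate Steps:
J(G) = 2*G*(2 + G) (J(G) = (2 + G)*(2*G) = 2*G*(2 + G))
r(F, j) = (-2 + j)*(F + j) (r(F, j) = (F + j)*(j + 2*(-1)*(2 - 1)) = (F + j)*(j + 2*(-1)*1) = (F + j)*(j - 2) = (F + j)*(-2 + j) = (-2 + j)*(F + j))
111*r(-7, -6) + 16 = 111*((-6)² - 2*(-7) - 2*(-6) - 7*(-6)) + 16 = 111*(36 + 14 + 12 + 42) + 16 = 111*104 + 16 = 11544 + 16 = 11560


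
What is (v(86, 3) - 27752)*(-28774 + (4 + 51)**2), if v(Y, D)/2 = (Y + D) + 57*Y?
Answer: 457559730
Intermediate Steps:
v(Y, D) = 2*D + 116*Y (v(Y, D) = 2*((Y + D) + 57*Y) = 2*((D + Y) + 57*Y) = 2*(D + 58*Y) = 2*D + 116*Y)
(v(86, 3) - 27752)*(-28774 + (4 + 51)**2) = ((2*3 + 116*86) - 27752)*(-28774 + (4 + 51)**2) = ((6 + 9976) - 27752)*(-28774 + 55**2) = (9982 - 27752)*(-28774 + 3025) = -17770*(-25749) = 457559730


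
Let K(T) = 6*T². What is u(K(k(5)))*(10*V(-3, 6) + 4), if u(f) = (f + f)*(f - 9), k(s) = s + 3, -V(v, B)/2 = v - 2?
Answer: 29952000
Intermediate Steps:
V(v, B) = 4 - 2*v (V(v, B) = -2*(v - 2) = -2*(-2 + v) = 4 - 2*v)
k(s) = 3 + s
u(f) = 2*f*(-9 + f) (u(f) = (2*f)*(-9 + f) = 2*f*(-9 + f))
u(K(k(5)))*(10*V(-3, 6) + 4) = (2*(6*(3 + 5)²)*(-9 + 6*(3 + 5)²))*(10*(4 - 2*(-3)) + 4) = (2*(6*8²)*(-9 + 6*8²))*(10*(4 + 6) + 4) = (2*(6*64)*(-9 + 6*64))*(10*10 + 4) = (2*384*(-9 + 384))*(100 + 4) = (2*384*375)*104 = 288000*104 = 29952000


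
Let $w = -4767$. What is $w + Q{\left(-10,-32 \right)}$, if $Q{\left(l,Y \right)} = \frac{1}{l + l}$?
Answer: $- \frac{95341}{20} \approx -4767.0$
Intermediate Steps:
$Q{\left(l,Y \right)} = \frac{1}{2 l}$
$w + Q{\left(-10,-32 \right)} = -4767 + \frac{1}{2 \left(-10\right)} = -4767 + \frac{1}{2} \left(- \frac{1}{10}\right) = -4767 - \frac{1}{20} = - \frac{95341}{20}$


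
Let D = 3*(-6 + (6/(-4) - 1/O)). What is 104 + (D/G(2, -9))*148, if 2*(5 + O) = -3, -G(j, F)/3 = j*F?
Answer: 5101/117 ≈ 43.598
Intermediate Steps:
G(j, F) = -3*F*j (G(j, F) = -3*j*F = -3*F*j)
O = -13/2 (O = -5 + (½)*(-3) = -5 - 3/2 = -13/2 ≈ -6.5000)
D = -573/26 (D = 3*(-6 + (6/(-4) - 1/(-13/2))) = 3*(-6 + (6*(-¼) - 1*(-2/13))) = 3*(-6 + (-3/2 + 2/13)) = 3*(-6 - 35/26) = 3*(-191/26) = -573/26 ≈ -22.038)
104 + (D/G(2, -9))*148 = 104 - 573/(26*((-3*(-9)*2)))*148 = 104 - 573/26/54*148 = 104 - 573/26*1/54*148 = 104 - 191/468*148 = 104 - 7067/117 = 5101/117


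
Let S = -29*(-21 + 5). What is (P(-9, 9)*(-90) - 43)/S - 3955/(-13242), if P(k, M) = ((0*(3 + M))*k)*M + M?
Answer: -4730153/3072144 ≈ -1.5397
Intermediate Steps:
P(k, M) = M (P(k, M) = (0*k)*M + M = 0*M + M = 0 + M = M)
S = 464 (S = -29*(-16) = 464)
(P(-9, 9)*(-90) - 43)/S - 3955/(-13242) = (9*(-90) - 43)/464 - 3955/(-13242) = (-810 - 43)*(1/464) - 3955*(-1/13242) = -853*1/464 + 3955/13242 = -853/464 + 3955/13242 = -4730153/3072144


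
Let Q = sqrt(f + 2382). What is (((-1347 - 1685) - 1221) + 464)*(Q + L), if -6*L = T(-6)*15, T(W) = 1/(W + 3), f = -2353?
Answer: -6315/2 - 3789*sqrt(29) ≈ -23562.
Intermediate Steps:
T(W) = 1/(3 + W)
Q = sqrt(29) (Q = sqrt(-2353 + 2382) = sqrt(29) ≈ 5.3852)
L = 5/6 (L = -15/(6*(3 - 6)) = -15/(6*(-3)) = -(-1)*15/18 = -1/6*(-5) = 5/6 ≈ 0.83333)
(((-1347 - 1685) - 1221) + 464)*(Q + L) = (((-1347 - 1685) - 1221) + 464)*(sqrt(29) + 5/6) = ((-3032 - 1221) + 464)*(5/6 + sqrt(29)) = (-4253 + 464)*(5/6 + sqrt(29)) = -3789*(5/6 + sqrt(29)) = -6315/2 - 3789*sqrt(29)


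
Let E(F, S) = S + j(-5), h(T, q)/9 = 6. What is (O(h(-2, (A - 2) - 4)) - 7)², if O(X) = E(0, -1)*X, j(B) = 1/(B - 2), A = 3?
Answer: 231361/49 ≈ 4721.7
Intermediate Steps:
j(B) = 1/(-2 + B)
h(T, q) = 54 (h(T, q) = 9*6 = 54)
E(F, S) = -⅐ + S (E(F, S) = S + 1/(-2 - 5) = S + 1/(-7) = S - ⅐ = -⅐ + S)
O(X) = -8*X/7 (O(X) = (-⅐ - 1)*X = -8*X/7)
(O(h(-2, (A - 2) - 4)) - 7)² = (-8/7*54 - 7)² = (-432/7 - 7)² = (-481/7)² = 231361/49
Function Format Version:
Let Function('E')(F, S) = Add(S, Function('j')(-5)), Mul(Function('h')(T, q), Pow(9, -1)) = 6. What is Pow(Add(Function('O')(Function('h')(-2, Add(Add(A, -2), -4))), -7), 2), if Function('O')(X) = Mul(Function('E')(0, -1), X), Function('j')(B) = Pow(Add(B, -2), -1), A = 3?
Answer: Rational(231361, 49) ≈ 4721.7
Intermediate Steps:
Function('j')(B) = Pow(Add(-2, B), -1)
Function('h')(T, q) = 54 (Function('h')(T, q) = Mul(9, 6) = 54)
Function('E')(F, S) = Add(Rational(-1, 7), S) (Function('E')(F, S) = Add(S, Pow(Add(-2, -5), -1)) = Add(S, Pow(-7, -1)) = Add(S, Rational(-1, 7)) = Add(Rational(-1, 7), S))
Function('O')(X) = Mul(Rational(-8, 7), X) (Function('O')(X) = Mul(Add(Rational(-1, 7), -1), X) = Mul(Rational(-8, 7), X))
Pow(Add(Function('O')(Function('h')(-2, Add(Add(A, -2), -4))), -7), 2) = Pow(Add(Mul(Rational(-8, 7), 54), -7), 2) = Pow(Add(Rational(-432, 7), -7), 2) = Pow(Rational(-481, 7), 2) = Rational(231361, 49)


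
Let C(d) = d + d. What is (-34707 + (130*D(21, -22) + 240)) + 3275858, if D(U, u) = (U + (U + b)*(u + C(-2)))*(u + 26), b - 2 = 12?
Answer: 2779111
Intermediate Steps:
C(d) = 2*d
b = 14 (b = 2 + 12 = 14)
D(U, u) = (26 + u)*(U + (-4 + u)*(14 + U)) (D(U, u) = (U + (U + 14)*(u + 2*(-2)))*(u + 26) = (U + (14 + U)*(u - 4))*(26 + u) = (U + (14 + U)*(-4 + u))*(26 + u) = (U + (-4 + u)*(14 + U))*(26 + u) = (26 + u)*(U + (-4 + u)*(14 + U)))
(-34707 + (130*D(21, -22) + 240)) + 3275858 = (-34707 + (130*(-1456 - 78*21 + 14*(-22)**2 + 308*(-22) + 21*(-22)**2 + 23*21*(-22)) + 240)) + 3275858 = (-34707 + (130*(-1456 - 1638 + 14*484 - 6776 + 21*484 - 10626) + 240)) + 3275858 = (-34707 + (130*(-1456 - 1638 + 6776 - 6776 + 10164 - 10626) + 240)) + 3275858 = (-34707 + (130*(-3556) + 240)) + 3275858 = (-34707 + (-462280 + 240)) + 3275858 = (-34707 - 462040) + 3275858 = -496747 + 3275858 = 2779111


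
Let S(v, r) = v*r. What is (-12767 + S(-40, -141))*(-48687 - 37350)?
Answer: 613185699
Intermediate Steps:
S(v, r) = r*v
(-12767 + S(-40, -141))*(-48687 - 37350) = (-12767 - 141*(-40))*(-48687 - 37350) = (-12767 + 5640)*(-86037) = -7127*(-86037) = 613185699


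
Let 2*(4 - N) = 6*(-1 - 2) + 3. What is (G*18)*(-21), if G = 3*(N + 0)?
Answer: -13041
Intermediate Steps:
N = 23/2 (N = 4 - (6*(-1 - 2) + 3)/2 = 4 - (6*(-3) + 3)/2 = 4 - (-18 + 3)/2 = 4 - 1/2*(-15) = 4 + 15/2 = 23/2 ≈ 11.500)
G = 69/2 (G = 3*(23/2 + 0) = 3*(23/2) = 69/2 ≈ 34.500)
(G*18)*(-21) = ((69/2)*18)*(-21) = 621*(-21) = -13041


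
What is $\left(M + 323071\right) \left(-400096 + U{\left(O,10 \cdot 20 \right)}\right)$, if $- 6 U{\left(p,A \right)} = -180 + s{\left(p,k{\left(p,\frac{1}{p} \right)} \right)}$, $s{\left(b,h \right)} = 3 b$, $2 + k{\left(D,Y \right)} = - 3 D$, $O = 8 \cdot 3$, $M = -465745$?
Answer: $57080728572$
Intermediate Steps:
$O = 24$
$k{\left(D,Y \right)} = -2 - 3 D$
$U{\left(p,A \right)} = 30 - \frac{p}{2}$ ($U{\left(p,A \right)} = - \frac{-180 + 3 p}{6} = 30 - \frac{p}{2}$)
$\left(M + 323071\right) \left(-400096 + U{\left(O,10 \cdot 20 \right)}\right) = \left(-465745 + 323071\right) \left(-400096 + \left(30 - 12\right)\right) = - 142674 \left(-400096 + \left(30 - 12\right)\right) = - 142674 \left(-400096 + 18\right) = \left(-142674\right) \left(-400078\right) = 57080728572$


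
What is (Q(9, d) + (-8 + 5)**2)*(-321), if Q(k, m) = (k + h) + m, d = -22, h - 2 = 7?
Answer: -1605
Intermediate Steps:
h = 9 (h = 2 + 7 = 9)
Q(k, m) = 9 + k + m (Q(k, m) = (k + 9) + m = (9 + k) + m = 9 + k + m)
(Q(9, d) + (-8 + 5)**2)*(-321) = ((9 + 9 - 22) + (-8 + 5)**2)*(-321) = (-4 + (-3)**2)*(-321) = (-4 + 9)*(-321) = 5*(-321) = -1605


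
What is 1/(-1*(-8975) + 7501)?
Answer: 1/16476 ≈ 6.0694e-5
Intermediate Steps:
1/(-1*(-8975) + 7501) = 1/(8975 + 7501) = 1/16476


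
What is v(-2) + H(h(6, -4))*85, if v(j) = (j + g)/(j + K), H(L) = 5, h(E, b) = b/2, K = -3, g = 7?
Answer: 424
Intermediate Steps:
h(E, b) = b/2 (h(E, b) = b*(1/2) = b/2)
v(j) = (7 + j)/(-3 + j) (v(j) = (j + 7)/(j - 3) = (7 + j)/(-3 + j))
v(-2) + H(h(6, -4))*85 = (7 - 2)/(-3 - 2) + 5*85 = 5/(-5) + 425 = -1/5*5 + 425 = -1 + 425 = 424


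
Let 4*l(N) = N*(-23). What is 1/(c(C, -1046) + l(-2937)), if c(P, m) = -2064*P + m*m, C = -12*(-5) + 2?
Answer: 4/3932143 ≈ 1.0173e-6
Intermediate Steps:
l(N) = -23*N/4 (l(N) = (N*(-23))/4 = (-23*N)/4 = -23*N/4)
C = 62 (C = 60 + 2 = 62)
c(P, m) = m**2 - 2064*P (c(P, m) = -2064*P + m**2 = m**2 - 2064*P)
1/(c(C, -1046) + l(-2937)) = 1/(((-1046)**2 - 2064*62) - 23/4*(-2937)) = 1/((1094116 - 127968) + 67551/4) = 1/(966148 + 67551/4) = 1/(3932143/4) = 4/3932143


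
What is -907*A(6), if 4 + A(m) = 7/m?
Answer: 15419/6 ≈ 2569.8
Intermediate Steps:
A(m) = -4 + 7/m
-907*A(6) = -907*(-4 + 7/6) = -907*(-17/6) = 15419/6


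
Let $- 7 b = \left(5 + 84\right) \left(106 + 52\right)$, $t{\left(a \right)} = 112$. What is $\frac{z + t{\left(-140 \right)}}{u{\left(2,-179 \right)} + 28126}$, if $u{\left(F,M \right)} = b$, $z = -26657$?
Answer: $- \frac{37163}{36564} \approx -1.0164$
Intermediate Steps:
$b = - \frac{14062}{7}$ ($b = - \frac{\left(5 + 84\right) \left(106 + 52\right)}{7} = - \frac{89 \cdot 158}{7} = \left(- \frac{1}{7}\right) 14062 = - \frac{14062}{7} \approx -2008.9$)
$u{\left(F,M \right)} = - \frac{14062}{7}$
$\frac{z + t{\left(-140 \right)}}{u{\left(2,-179 \right)} + 28126} = \frac{-26657 + 112}{- \frac{14062}{7} + 28126} = - \frac{26545}{\frac{182820}{7}} = \left(-26545\right) \frac{7}{182820} = - \frac{37163}{36564}$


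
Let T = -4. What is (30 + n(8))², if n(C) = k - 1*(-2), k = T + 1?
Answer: 841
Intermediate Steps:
k = -3 (k = -4 + 1 = -3)
n(C) = -1 (n(C) = -3 - 1*(-2) = -3 + 2 = -1)
(30 + n(8))² = (30 - 1)² = 29² = 841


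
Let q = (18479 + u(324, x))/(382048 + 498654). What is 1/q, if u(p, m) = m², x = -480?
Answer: 880702/248879 ≈ 3.5387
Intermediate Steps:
q = 248879/880702 (q = (18479 + (-480)²)/(382048 + 498654) = (18479 + 230400)/880702 = 248879*(1/880702) = 248879/880702 ≈ 0.28259)
1/q = 1/(248879/880702) = 880702/248879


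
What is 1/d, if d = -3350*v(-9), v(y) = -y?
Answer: -1/30150 ≈ -3.3167e-5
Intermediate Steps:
d = -30150 (d = -(-3350)*(-9) = -3350*9 = -30150)
1/d = 1/(-30150) = -1/30150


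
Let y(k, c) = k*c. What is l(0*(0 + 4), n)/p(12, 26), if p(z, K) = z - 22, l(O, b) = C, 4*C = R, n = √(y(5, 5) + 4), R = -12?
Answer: 3/10 ≈ 0.30000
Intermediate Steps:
y(k, c) = c*k
n = √29 (n = √(5*5 + 4) = √(25 + 4) = √29 ≈ 5.3852)
C = -3 (C = (¼)*(-12) = -3)
l(O, b) = -3
p(z, K) = -22 + z
l(0*(0 + 4), n)/p(12, 26) = -3/(-22 + 12) = -3/(-10) = -3*(-⅒) = 3/10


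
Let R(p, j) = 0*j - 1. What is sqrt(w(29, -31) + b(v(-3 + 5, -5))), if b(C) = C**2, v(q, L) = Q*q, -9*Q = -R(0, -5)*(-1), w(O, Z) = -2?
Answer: I*sqrt(158)/9 ≈ 1.3966*I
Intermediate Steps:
R(p, j) = -1 (R(p, j) = 0 - 1 = -1)
Q = 1/9 (Q = -(-1*(-1))*(-1)/9 = -(-1)/9 = -1/9*(-1) = 1/9 ≈ 0.11111)
v(q, L) = q/9
sqrt(w(29, -31) + b(v(-3 + 5, -5))) = sqrt(-2 + ((-3 + 5)/9)**2) = sqrt(-2 + ((1/9)*2)**2) = sqrt(-2 + (2/9)**2) = sqrt(-2 + 4/81) = sqrt(-158/81) = I*sqrt(158)/9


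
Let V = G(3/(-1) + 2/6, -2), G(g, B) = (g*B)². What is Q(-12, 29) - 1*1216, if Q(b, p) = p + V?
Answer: -10427/9 ≈ -1158.6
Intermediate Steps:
G(g, B) = B²*g² (G(g, B) = (B*g)² = B²*g²)
V = 256/9 (V = (-2)²*(3/(-1) + 2/6)² = 4*(3*(-1) + 2*(⅙))² = 4*(-3 + ⅓)² = 4*(-8/3)² = 4*(64/9) = 256/9 ≈ 28.444)
Q(b, p) = 256/9 + p (Q(b, p) = p + 256/9 = 256/9 + p)
Q(-12, 29) - 1*1216 = (256/9 + 29) - 1*1216 = 517/9 - 1216 = -10427/9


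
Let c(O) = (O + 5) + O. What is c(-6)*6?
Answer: -42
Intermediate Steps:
c(O) = 5 + 2*O (c(O) = (5 + O) + O = 5 + 2*O)
c(-6)*6 = (5 + 2*(-6))*6 = (5 - 12)*6 = -7*6 = -42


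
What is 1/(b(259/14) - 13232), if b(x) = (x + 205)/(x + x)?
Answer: -74/978721 ≈ -7.5609e-5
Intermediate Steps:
b(x) = (205 + x)/(2*x) (b(x) = (205 + x)/((2*x)) = (205 + x)*(1/(2*x)) = (205 + x)/(2*x))
1/(b(259/14) - 13232) = 1/((205 + 259/14)/(2*((259/14))) - 13232) = 1/((205 + 259*(1/14))/(2*((259*(1/14)))) - 13232) = 1/((205 + 37/2)/(2*(37/2)) - 13232) = 1/((1/2)*(2/37)*(447/2) - 13232) = 1/(447/74 - 13232) = 1/(-978721/74) = -74/978721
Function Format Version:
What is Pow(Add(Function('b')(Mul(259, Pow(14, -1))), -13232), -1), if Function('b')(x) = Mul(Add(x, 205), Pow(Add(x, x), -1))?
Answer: Rational(-74, 978721) ≈ -7.5609e-5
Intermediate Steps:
Function('b')(x) = Mul(Rational(1, 2), Pow(x, -1), Add(205, x)) (Function('b')(x) = Mul(Add(205, x), Pow(Mul(2, x), -1)) = Mul(Add(205, x), Mul(Rational(1, 2), Pow(x, -1))) = Mul(Rational(1, 2), Pow(x, -1), Add(205, x)))
Pow(Add(Function('b')(Mul(259, Pow(14, -1))), -13232), -1) = Pow(Add(Mul(Rational(1, 2), Pow(Mul(259, Pow(14, -1)), -1), Add(205, Mul(259, Pow(14, -1)))), -13232), -1) = Pow(Add(Mul(Rational(1, 2), Pow(Mul(259, Rational(1, 14)), -1), Add(205, Mul(259, Rational(1, 14)))), -13232), -1) = Pow(Add(Mul(Rational(1, 2), Pow(Rational(37, 2), -1), Add(205, Rational(37, 2))), -13232), -1) = Pow(Add(Mul(Rational(1, 2), Rational(2, 37), Rational(447, 2)), -13232), -1) = Pow(Add(Rational(447, 74), -13232), -1) = Pow(Rational(-978721, 74), -1) = Rational(-74, 978721)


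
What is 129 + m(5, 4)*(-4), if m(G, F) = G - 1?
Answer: 113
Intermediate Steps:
m(G, F) = -1 + G
129 + m(5, 4)*(-4) = 129 + (-1 + 5)*(-4) = 129 + 4*(-4) = 129 - 16 = 113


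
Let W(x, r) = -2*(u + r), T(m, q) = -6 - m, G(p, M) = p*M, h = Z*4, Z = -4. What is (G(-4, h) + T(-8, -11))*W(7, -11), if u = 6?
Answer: 660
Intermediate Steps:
h = -16 (h = -4*4 = -16)
G(p, M) = M*p
W(x, r) = -12 - 2*r (W(x, r) = -2*(6 + r) = -12 - 2*r)
(G(-4, h) + T(-8, -11))*W(7, -11) = (-16*(-4) + (-6 - 1*(-8)))*(-12 - 2*(-11)) = (64 + (-6 + 8))*(-12 + 22) = (64 + 2)*10 = 66*10 = 660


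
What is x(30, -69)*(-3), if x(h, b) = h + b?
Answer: 117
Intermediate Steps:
x(h, b) = b + h
x(30, -69)*(-3) = (-69 + 30)*(-3) = -39*(-3) = 117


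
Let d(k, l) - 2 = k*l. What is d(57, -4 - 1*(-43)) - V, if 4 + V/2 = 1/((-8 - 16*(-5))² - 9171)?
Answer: 8902973/3987 ≈ 2233.0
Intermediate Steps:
d(k, l) = 2 + k*l
V = -31898/3987 (V = -8 + 2/((-8 - 16*(-5))² - 9171) = -8 + 2/((-8 + 80)² - 9171) = -8 + 2/(72² - 9171) = -8 + 2/(5184 - 9171) = -8 + 2/(-3987) = -8 + 2*(-1/3987) = -8 - 2/3987 = -31898/3987 ≈ -8.0005)
d(57, -4 - 1*(-43)) - V = (2 + 57*(-4 - 1*(-43))) - 1*(-31898/3987) = (2 + 57*(-4 + 43)) + 31898/3987 = (2 + 57*39) + 31898/3987 = (2 + 2223) + 31898/3987 = 2225 + 31898/3987 = 8902973/3987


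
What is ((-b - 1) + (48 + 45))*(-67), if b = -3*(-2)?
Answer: -5762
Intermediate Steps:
b = 6
((-b - 1) + (48 + 45))*(-67) = ((-1*6 - 1) + (48 + 45))*(-67) = ((-6 - 1) + 93)*(-67) = (-7 + 93)*(-67) = 86*(-67) = -5762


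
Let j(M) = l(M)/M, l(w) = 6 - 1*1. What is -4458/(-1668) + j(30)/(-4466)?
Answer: 9954575/3724644 ≈ 2.6726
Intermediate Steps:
l(w) = 5 (l(w) = 6 - 1 = 5)
j(M) = 5/M
-4458/(-1668) + j(30)/(-4466) = -4458/(-1668) + (5/30)/(-4466) = -4458*(-1/1668) + (5*(1/30))*(-1/4466) = 743/278 + (⅙)*(-1/4466) = 743/278 - 1/26796 = 9954575/3724644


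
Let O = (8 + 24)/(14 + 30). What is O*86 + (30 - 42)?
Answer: 556/11 ≈ 50.545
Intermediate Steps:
O = 8/11 (O = 32/44 = 32*(1/44) = 8/11 ≈ 0.72727)
O*86 + (30 - 42) = (8/11)*86 + (30 - 42) = 688/11 - 12 = 556/11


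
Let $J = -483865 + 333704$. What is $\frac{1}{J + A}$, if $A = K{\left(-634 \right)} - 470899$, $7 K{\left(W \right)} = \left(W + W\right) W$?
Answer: $- \frac{7}{3543508} \approx -1.9754 \cdot 10^{-6}$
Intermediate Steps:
$K{\left(W \right)} = \frac{2 W^{2}}{7}$ ($K{\left(W \right)} = \frac{\left(W + W\right) W}{7} = \frac{2 W W}{7} = \frac{2 W^{2}}{7}$)
$A = - \frac{2492381}{7}$ ($A = \frac{2 \left(-634\right)^{2}}{7} - 470899 = \frac{2}{7} \cdot 401956 - 470899 = \frac{803912}{7} - 470899 = - \frac{2492381}{7} \approx -3.5605 \cdot 10^{5}$)
$J = -150161$
$\frac{1}{J + A} = \frac{1}{-150161 - \frac{2492381}{7}} = \frac{1}{- \frac{3543508}{7}} = - \frac{7}{3543508}$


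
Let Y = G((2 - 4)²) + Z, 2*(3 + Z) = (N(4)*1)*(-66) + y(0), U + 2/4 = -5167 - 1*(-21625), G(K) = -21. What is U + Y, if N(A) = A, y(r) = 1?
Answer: 16302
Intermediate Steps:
U = 32915/2 (U = -½ + (-5167 - 1*(-21625)) = -½ + (-5167 + 21625) = -½ + 16458 = 32915/2 ≈ 16458.)
Z = -269/2 (Z = -3 + ((4*1)*(-66) + 1)/2 = -3 + (4*(-66) + 1)/2 = -3 + (-264 + 1)/2 = -3 + (½)*(-263) = -3 - 263/2 = -269/2 ≈ -134.50)
Y = -311/2 (Y = -21 - 269/2 = -311/2 ≈ -155.50)
U + Y = 32915/2 - 311/2 = 16302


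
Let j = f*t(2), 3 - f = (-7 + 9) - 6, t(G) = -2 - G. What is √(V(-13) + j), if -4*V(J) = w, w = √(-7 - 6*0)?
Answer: √(-112 - I*√7)/2 ≈ 0.062496 - 5.2919*I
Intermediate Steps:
f = 7 (f = 3 - ((-7 + 9) - 6) = 3 - (2 - 6) = 3 - 1*(-4) = 3 + 4 = 7)
w = I*√7 (w = √(-7 + 0) = √(-7) = I*√7 ≈ 2.6458*I)
j = -28 (j = 7*(-2 - 1*2) = 7*(-2 - 2) = 7*(-4) = -28)
V(J) = -I*√7/4
√(V(-13) + j) = √(-I*√7/4 - 28) = √(-28 - I*√7/4)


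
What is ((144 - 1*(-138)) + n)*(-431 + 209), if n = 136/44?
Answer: -696192/11 ≈ -63290.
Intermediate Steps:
n = 34/11 (n = 136*(1/44) = 34/11 ≈ 3.0909)
((144 - 1*(-138)) + n)*(-431 + 209) = ((144 - 1*(-138)) + 34/11)*(-431 + 209) = ((144 + 138) + 34/11)*(-222) = (282 + 34/11)*(-222) = (3136/11)*(-222) = -696192/11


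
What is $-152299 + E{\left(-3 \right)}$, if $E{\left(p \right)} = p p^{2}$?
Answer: $-152326$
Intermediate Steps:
$E{\left(p \right)} = p^{3}$
$-152299 + E{\left(-3 \right)} = -152299 + \left(-3\right)^{3} = -152299 - 27 = -152326$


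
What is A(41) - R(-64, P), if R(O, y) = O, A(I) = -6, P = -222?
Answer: 58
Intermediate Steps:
A(41) - R(-64, P) = -6 - 1*(-64) = -6 + 64 = 58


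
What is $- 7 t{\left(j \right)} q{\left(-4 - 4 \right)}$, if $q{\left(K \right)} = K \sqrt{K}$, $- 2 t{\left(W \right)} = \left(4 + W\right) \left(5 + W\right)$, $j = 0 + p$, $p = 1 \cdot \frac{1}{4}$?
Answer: $- \frac{2499 i \sqrt{2}}{2} \approx - 1767.1 i$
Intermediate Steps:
$p = \frac{1}{4}$ ($p = 1 \cdot \frac{1}{4} = \frac{1}{4} \approx 0.25$)
$j = \frac{1}{4}$ ($j = 0 + \frac{1}{4} = \frac{1}{4} \approx 0.25$)
$t{\left(W \right)} = - \frac{\left(4 + W\right) \left(5 + W\right)}{2}$
$q{\left(K \right)} = K^{\frac{3}{2}}$
$- 7 t{\left(j \right)} q{\left(-4 - 4 \right)} = - 7 \left(-10 - \frac{9}{8} - \frac{1}{2 \cdot 16}\right) \left(-4 - 4\right)^{\frac{3}{2}} = - 7 \left(-10 - \frac{9}{8} - \frac{1}{32}\right) \left(-4 - 4\right)^{\frac{3}{2}} = - 7 \left(-10 - \frac{9}{8} - \frac{1}{32}\right) \left(-8\right)^{\frac{3}{2}} = \left(-7\right) \left(- \frac{357}{32}\right) \left(- 16 i \sqrt{2}\right) = \frac{2499 \left(- 16 i \sqrt{2}\right)}{32} = - \frac{2499 i \sqrt{2}}{2}$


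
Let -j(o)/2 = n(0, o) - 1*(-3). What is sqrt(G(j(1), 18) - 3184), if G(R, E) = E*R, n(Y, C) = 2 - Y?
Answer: 58*I ≈ 58.0*I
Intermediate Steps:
j(o) = -10 (j(o) = -2*((2 - 1*0) - 1*(-3)) = -2*((2 + 0) + 3) = -2*(2 + 3) = -2*5 = -10)
sqrt(G(j(1), 18) - 3184) = sqrt(18*(-10) - 3184) = sqrt(-180 - 3184) = sqrt(-3364) = 58*I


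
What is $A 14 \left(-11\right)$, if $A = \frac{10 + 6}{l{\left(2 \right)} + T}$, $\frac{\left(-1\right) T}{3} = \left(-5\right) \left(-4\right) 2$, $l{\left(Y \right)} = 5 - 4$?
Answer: $\frac{352}{17} \approx 20.706$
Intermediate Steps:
$l{\left(Y \right)} = 1$
$T = -120$ ($T = - 3 \left(-5\right) \left(-4\right) 2 = - 3 \cdot 20 \cdot 2 = \left(-3\right) 40 = -120$)
$A = - \frac{16}{119}$ ($A = \frac{10 + 6}{1 - 120} = \frac{16}{-119} = 16 \left(- \frac{1}{119}\right) = - \frac{16}{119} \approx -0.13445$)
$A 14 \left(-11\right) = \left(- \frac{16}{119}\right) 14 \left(-11\right) = \left(- \frac{32}{17}\right) \left(-11\right) = \frac{352}{17}$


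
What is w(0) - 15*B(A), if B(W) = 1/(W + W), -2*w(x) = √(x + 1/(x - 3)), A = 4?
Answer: -15/8 - I*√3/6 ≈ -1.875 - 0.28868*I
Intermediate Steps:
w(x) = -√(x + 1/(-3 + x))/2 (w(x) = -√(x + 1/(x - 3))/2 = -√(x + 1/(-3 + x))/2)
B(W) = 1/(2*W)
w(0) - 15*B(A) = -√(1 + 0*(-3 + 0))*(I*√3/3)/2 - 15/(2*4) = -√(1 + 0*(-3))*(I*√3/3)/2 - 15/(2*4) = -I*√3*√(1 + 0)/3/2 - 15*⅛ = -I*√3/3/2 - 15/8 = -I*√3/6 - 15/8 = -15/8 - I*√3/6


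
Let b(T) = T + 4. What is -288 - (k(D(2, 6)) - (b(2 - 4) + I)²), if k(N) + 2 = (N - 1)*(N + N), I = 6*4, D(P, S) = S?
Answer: 330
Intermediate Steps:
I = 24
b(T) = 4 + T
k(N) = -2 + 2*N*(-1 + N) (k(N) = -2 + (N - 1)*(N + N) = -2 + (-1 + N)*(2*N) = -2 + 2*N*(-1 + N))
-288 - (k(D(2, 6)) - (b(2 - 4) + I)²) = -288 - ((-2 - 2*6 + 2*6²) - ((4 + (2 - 4)) + 24)²) = -288 - ((-2 - 12 + 2*36) - ((4 - 2) + 24)²) = -288 - ((-2 - 12 + 72) - (2 + 24)²) = -288 - (58 - 1*26²) = -288 - (58 - 1*676) = -288 - (58 - 676) = -288 - 1*(-618) = -288 + 618 = 330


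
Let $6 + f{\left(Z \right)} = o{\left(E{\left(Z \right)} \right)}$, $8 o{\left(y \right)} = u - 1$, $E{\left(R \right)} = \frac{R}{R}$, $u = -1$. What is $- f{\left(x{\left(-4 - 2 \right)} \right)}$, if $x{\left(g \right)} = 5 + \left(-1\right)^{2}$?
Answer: $\frac{25}{4} \approx 6.25$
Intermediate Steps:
$x{\left(g \right)} = 6$ ($x{\left(g \right)} = 5 + 1 = 6$)
$E{\left(R \right)} = 1$
$o{\left(y \right)} = - \frac{1}{4}$ ($o{\left(y \right)} = \frac{-1 - 1}{8} = \frac{1}{8} \left(-2\right) = - \frac{1}{4}$)
$f{\left(Z \right)} = - \frac{25}{4}$ ($f{\left(Z \right)} = -6 - \frac{1}{4} = - \frac{25}{4}$)
$- f{\left(x{\left(-4 - 2 \right)} \right)} = \left(-1\right) \left(- \frac{25}{4}\right) = \frac{25}{4}$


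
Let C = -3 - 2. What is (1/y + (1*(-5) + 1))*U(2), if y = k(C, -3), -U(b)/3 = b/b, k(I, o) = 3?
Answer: 11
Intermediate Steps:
C = -5
U(b) = -3 (U(b) = -3*b/b = -3*1 = -3)
y = 3
(1/y + (1*(-5) + 1))*U(2) = (1/3 + (1*(-5) + 1))*(-3) = (⅓ + (-5 + 1))*(-3) = (⅓ - 4)*(-3) = -11/3*(-3) = 11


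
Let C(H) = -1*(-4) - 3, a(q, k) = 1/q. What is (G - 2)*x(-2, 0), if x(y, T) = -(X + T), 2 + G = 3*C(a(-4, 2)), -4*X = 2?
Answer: -½ ≈ -0.50000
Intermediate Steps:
X = -½ (X = -¼*2 = -½ ≈ -0.50000)
C(H) = 1 (C(H) = 4 - 3 = 1)
G = 1 (G = -2 + 3*1 = -2 + 3 = 1)
x(y, T) = ½ - T (x(y, T) = -(-½ + T) = ½ - T)
(G - 2)*x(-2, 0) = (1 - 2)*(½ - 1*0) = -(½ + 0) = -1*½ = -½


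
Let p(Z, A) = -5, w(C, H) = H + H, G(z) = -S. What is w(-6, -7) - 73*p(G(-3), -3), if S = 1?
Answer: 351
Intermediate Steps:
G(z) = -1 (G(z) = -1*1 = -1)
w(C, H) = 2*H
w(-6, -7) - 73*p(G(-3), -3) = 2*(-7) - 73*(-5) = -14 + 365 = 351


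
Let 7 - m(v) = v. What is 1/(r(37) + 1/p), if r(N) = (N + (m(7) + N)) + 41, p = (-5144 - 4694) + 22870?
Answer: 13032/1498681 ≈ 0.0086956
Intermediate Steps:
p = 13032 (p = -9838 + 22870 = 13032)
m(v) = 7 - v
r(N) = 41 + 2*N (r(N) = (N + ((7 - 1*7) + N)) + 41 = (N + ((7 - 7) + N)) + 41 = (N + (0 + N)) + 41 = (N + N) + 41 = 2*N + 41 = 41 + 2*N)
1/(r(37) + 1/p) = 1/((41 + 2*37) + 1/13032) = 1/((41 + 74) + 1/13032) = 1/(115 + 1/13032) = 1/(1498681/13032) = 13032/1498681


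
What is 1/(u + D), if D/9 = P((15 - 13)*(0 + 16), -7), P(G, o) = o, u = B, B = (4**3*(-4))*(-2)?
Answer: 1/449 ≈ 0.0022272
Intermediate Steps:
B = 512 (B = (64*(-4))*(-2) = -256*(-2) = 512)
u = 512
D = -63 (D = 9*(-7) = -63)
1/(u + D) = 1/(512 - 63) = 1/449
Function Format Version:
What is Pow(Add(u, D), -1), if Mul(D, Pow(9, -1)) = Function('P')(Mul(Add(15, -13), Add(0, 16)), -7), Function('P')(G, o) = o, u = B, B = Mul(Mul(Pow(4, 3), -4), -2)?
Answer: Rational(1, 449) ≈ 0.0022272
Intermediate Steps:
B = 512 (B = Mul(Mul(64, -4), -2) = Mul(-256, -2) = 512)
u = 512
D = -63 (D = Mul(9, -7) = -63)
Pow(Add(u, D), -1) = Pow(Add(512, -63), -1) = Pow(449, -1) = Rational(1, 449)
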